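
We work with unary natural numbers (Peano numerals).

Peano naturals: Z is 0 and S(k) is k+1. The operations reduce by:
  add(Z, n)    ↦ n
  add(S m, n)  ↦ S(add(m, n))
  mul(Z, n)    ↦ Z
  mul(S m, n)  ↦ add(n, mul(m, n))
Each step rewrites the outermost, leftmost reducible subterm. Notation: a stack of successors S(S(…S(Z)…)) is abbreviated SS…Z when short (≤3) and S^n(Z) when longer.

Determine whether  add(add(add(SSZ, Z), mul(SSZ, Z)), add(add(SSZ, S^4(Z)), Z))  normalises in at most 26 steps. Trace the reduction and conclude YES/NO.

Answer: YES — reaches normal form S^8(Z) in 24 ≤ 26 steps

Reduction:
  start: add(add(add(SSZ, Z), mul(SSZ, Z)), add(add(SSZ, S^4(Z)), Z))
  →1  add(add(S(add(SZ, Z)), mul(SSZ, Z)), add(add(SSZ, S^4(Z)), Z))
  →2  add(S(add(add(SZ, Z), mul(SSZ, Z))), add(add(SSZ, S^4(Z)), Z))
  →3  S(add(add(add(SZ, Z), mul(SSZ, Z)), add(add(SSZ, S^4(Z)), Z)))
  →4  S(add(add(S(add(Z, Z)), mul(SSZ, Z)), add(add(SSZ, S^4(Z)), Z)))
  →5  S(add(S(add(add(Z, Z), mul(SSZ, Z))), add(add(SSZ, S^4(Z)), Z)))
  →6  S(S(add(add(add(Z, Z), mul(SSZ, Z)), add(add(SSZ, S^4(Z)), Z))))
  →7  S(S(add(add(Z, mul(SSZ, Z)), add(add(SSZ, S^4(Z)), Z))))
  →8  S(S(add(mul(SSZ, Z), add(add(SSZ, S^4(Z)), Z))))
  →9  S(S(add(add(Z, mul(SZ, Z)), add(add(SSZ, S^4(Z)), Z))))
  →10  S(S(add(mul(SZ, Z), add(add(SSZ, S^4(Z)), Z))))
  →11  S(S(add(add(Z, mul(Z, Z)), add(add(SSZ, S^4(Z)), Z))))
  →12  S(S(add(mul(Z, Z), add(add(SSZ, S^4(Z)), Z))))
  →13  S(S(add(Z, add(add(SSZ, S^4(Z)), Z))))
  →14  S(S(add(add(SSZ, S^4(Z)), Z)))
  →15  S(S(add(S(add(SZ, S^4(Z))), Z)))
  →16  S(S(S(add(add(SZ, S^4(Z)), Z))))
  →17  S(S(S(add(S(add(Z, S^4(Z))), Z))))
  →18  S(S(S(S(add(add(Z, S^4(Z)), Z)))))
  →19  S(S(S(S(add(S^4(Z), Z)))))
  →20  S(S(S(S(S(add(SSSZ, Z))))))
  →21  S(S(S(S(S(S(add(SSZ, Z)))))))
  →22  S(S(S(S(S(S(S(add(SZ, Z))))))))
  →23  S(S(S(S(S(S(S(S(add(Z, Z)))))))))
  →24  S^8(Z)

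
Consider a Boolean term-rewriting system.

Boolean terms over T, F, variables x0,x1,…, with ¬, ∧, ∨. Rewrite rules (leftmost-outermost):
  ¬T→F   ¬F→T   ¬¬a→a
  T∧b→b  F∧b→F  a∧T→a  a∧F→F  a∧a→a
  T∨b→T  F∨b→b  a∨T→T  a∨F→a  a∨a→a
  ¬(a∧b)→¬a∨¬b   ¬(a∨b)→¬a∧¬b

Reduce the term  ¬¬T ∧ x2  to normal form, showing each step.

Answer: normal form = x2  (in 2 steps)

Working:
  start: ¬¬T ∧ x2
  step 1: T ∧ x2
  step 2: x2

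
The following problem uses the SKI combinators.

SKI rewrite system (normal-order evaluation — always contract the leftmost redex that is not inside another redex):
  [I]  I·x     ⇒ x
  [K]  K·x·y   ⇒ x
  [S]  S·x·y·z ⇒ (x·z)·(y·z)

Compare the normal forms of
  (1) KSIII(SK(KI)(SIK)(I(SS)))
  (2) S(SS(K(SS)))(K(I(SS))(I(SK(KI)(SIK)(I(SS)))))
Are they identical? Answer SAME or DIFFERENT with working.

Answer: SAME — A ⇓ S(SS(K(SS)))(SS), B ⇓ S(SS(K(SS)))(SS)

Derivation:
Term A:
  start: KSIII(SK(KI)(SIK)(I(SS)))
  step 1: SII(SK(KI)(SIK)(I(SS)))
  step 2: I(SK(KI)(SIK)(I(SS)))(I(SK(KI)(SIK)(I(SS))))
  step 3: SK(KI)(SIK)(I(SS))(I(SK(KI)(SIK)(I(SS))))
  step 4: K(SIK)(KI(SIK))(I(SS))(I(SK(KI)(SIK)(I(SS))))
  step 5: SIK(I(SS))(I(SK(KI)(SIK)(I(SS))))
  step 6: I(I(SS))(K(I(SS)))(I(SK(KI)(SIK)(I(SS))))
  step 7: I(SS)(K(I(SS)))(I(SK(KI)(SIK)(I(SS))))
  step 8: SS(K(I(SS)))(I(SK(KI)(SIK)(I(SS))))
  step 9: S(I(SK(KI)(SIK)(I(SS))))(K(I(SS))(I(SK(KI)(SIK)(I(SS)))))
  step 10: S(SK(KI)(SIK)(I(SS)))(K(I(SS))(I(SK(KI)(SIK)(I(SS)))))
  step 11: S(K(SIK)(KI(SIK))(I(SS)))(K(I(SS))(I(SK(KI)(SIK)(I(SS)))))
  step 12: S(SIK(I(SS)))(K(I(SS))(I(SK(KI)(SIK)(I(SS)))))
  step 13: S(I(I(SS))(K(I(SS))))(K(I(SS))(I(SK(KI)(SIK)(I(SS)))))
  step 14: S(I(SS)(K(I(SS))))(K(I(SS))(I(SK(KI)(SIK)(I(SS)))))
  step 15: S(SS(K(I(SS))))(K(I(SS))(I(SK(KI)(SIK)(I(SS)))))
  step 16: S(SS(K(SS)))(K(I(SS))(I(SK(KI)(SIK)(I(SS)))))
  step 17: S(SS(K(SS)))(I(SS))
  step 18: S(SS(K(SS)))(SS)

Term B:
  start: S(SS(K(SS)))(K(I(SS))(I(SK(KI)(SIK)(I(SS)))))
  step 1: S(SS(K(SS)))(I(SS))
  step 2: S(SS(K(SS)))(SS)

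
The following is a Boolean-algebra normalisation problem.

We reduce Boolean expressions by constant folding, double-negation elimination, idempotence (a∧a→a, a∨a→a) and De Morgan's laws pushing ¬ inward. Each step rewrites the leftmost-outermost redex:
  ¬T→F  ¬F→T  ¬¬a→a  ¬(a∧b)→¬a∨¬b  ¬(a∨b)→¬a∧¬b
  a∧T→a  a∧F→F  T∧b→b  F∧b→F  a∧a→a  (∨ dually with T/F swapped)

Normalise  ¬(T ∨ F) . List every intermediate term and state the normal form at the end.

Answer: normal form = F  (in 3 steps)

Reduction:
  start: ¬(T ∨ F)
  →1  ¬T ∧ ¬F
  →2  F ∧ ¬F
  →3  F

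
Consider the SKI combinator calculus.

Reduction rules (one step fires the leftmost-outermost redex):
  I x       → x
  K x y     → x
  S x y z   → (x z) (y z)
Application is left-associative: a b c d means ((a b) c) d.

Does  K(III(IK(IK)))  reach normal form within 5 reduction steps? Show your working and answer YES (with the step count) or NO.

  start: K(III(IK(IK)))
  →1  K(II(IK(IK)))
  →2  K(I(IK(IK)))
  →3  K(IK(IK))
  →4  K(K(IK))
  →5  K(KK)

Answer: YES — reaches normal form K(KK) in 5 ≤ 5 steps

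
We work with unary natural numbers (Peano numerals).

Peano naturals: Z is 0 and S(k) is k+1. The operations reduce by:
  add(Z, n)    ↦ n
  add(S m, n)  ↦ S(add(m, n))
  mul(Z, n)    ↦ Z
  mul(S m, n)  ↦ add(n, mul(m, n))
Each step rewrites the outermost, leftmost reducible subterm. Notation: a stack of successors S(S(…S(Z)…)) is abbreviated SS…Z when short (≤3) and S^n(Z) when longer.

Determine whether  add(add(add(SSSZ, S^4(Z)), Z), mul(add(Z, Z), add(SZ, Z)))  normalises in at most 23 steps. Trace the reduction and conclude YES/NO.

Answer: YES — reaches normal form S^7(Z) in 22 ≤ 23 steps

Derivation:
  start: add(add(add(SSSZ, S^4(Z)), Z), mul(add(Z, Z), add(SZ, Z)))
  →1  add(add(S(add(SSZ, S^4(Z))), Z), mul(add(Z, Z), add(SZ, Z)))
  →2  add(S(add(add(SSZ, S^4(Z)), Z)), mul(add(Z, Z), add(SZ, Z)))
  →3  S(add(add(add(SSZ, S^4(Z)), Z), mul(add(Z, Z), add(SZ, Z))))
  →4  S(add(add(S(add(SZ, S^4(Z))), Z), mul(add(Z, Z), add(SZ, Z))))
  →5  S(add(S(add(add(SZ, S^4(Z)), Z)), mul(add(Z, Z), add(SZ, Z))))
  →6  S(S(add(add(add(SZ, S^4(Z)), Z), mul(add(Z, Z), add(SZ, Z)))))
  →7  S(S(add(add(S(add(Z, S^4(Z))), Z), mul(add(Z, Z), add(SZ, Z)))))
  →8  S(S(add(S(add(add(Z, S^4(Z)), Z)), mul(add(Z, Z), add(SZ, Z)))))
  →9  S(S(S(add(add(add(Z, S^4(Z)), Z), mul(add(Z, Z), add(SZ, Z))))))
  →10  S(S(S(add(add(S^4(Z), Z), mul(add(Z, Z), add(SZ, Z))))))
  →11  S(S(S(add(S(add(SSSZ, Z)), mul(add(Z, Z), add(SZ, Z))))))
  →12  S(S(S(S(add(add(SSSZ, Z), mul(add(Z, Z), add(SZ, Z)))))))
  →13  S(S(S(S(add(S(add(SSZ, Z)), mul(add(Z, Z), add(SZ, Z)))))))
  →14  S(S(S(S(S(add(add(SSZ, Z), mul(add(Z, Z), add(SZ, Z))))))))
  →15  S(S(S(S(S(add(S(add(SZ, Z)), mul(add(Z, Z), add(SZ, Z))))))))
  →16  S(S(S(S(S(S(add(add(SZ, Z), mul(add(Z, Z), add(SZ, Z)))))))))
  →17  S(S(S(S(S(S(add(S(add(Z, Z)), mul(add(Z, Z), add(SZ, Z)))))))))
  →18  S(S(S(S(S(S(S(add(add(Z, Z), mul(add(Z, Z), add(SZ, Z))))))))))
  →19  S(S(S(S(S(S(S(add(Z, mul(add(Z, Z), add(SZ, Z))))))))))
  →20  S(S(S(S(S(S(S(mul(add(Z, Z), add(SZ, Z)))))))))
  →21  S(S(S(S(S(S(S(mul(Z, add(SZ, Z)))))))))
  →22  S^7(Z)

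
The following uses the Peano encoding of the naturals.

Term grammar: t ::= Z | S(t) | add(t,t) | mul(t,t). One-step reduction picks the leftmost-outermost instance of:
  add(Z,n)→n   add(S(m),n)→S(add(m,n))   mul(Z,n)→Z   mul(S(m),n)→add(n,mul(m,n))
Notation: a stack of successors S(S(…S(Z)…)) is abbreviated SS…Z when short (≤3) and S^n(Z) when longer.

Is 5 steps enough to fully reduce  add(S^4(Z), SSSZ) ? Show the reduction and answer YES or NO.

  start: add(S^4(Z), SSSZ)
  →1  S(add(SSSZ, SSSZ))
  →2  S(S(add(SSZ, SSSZ)))
  →3  S(S(S(add(SZ, SSSZ))))
  →4  S(S(S(S(add(Z, SSSZ)))))
  →5  S^7(Z)

Answer: YES — reaches normal form S^7(Z) in 5 ≤ 5 steps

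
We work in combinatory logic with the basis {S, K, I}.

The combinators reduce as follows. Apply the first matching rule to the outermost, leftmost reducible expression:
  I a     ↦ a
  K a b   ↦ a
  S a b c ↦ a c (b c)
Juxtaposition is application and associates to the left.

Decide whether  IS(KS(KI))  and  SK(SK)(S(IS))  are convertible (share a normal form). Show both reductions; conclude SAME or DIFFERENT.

Term A:
  start: IS(KS(KI))
  step 1: S(KS(KI))
  step 2: SS

Term B:
  start: SK(SK)(S(IS))
  step 1: K(S(IS))(SK(S(IS)))
  step 2: S(IS)
  step 3: SS

Answer: SAME — A ⇓ SS, B ⇓ SS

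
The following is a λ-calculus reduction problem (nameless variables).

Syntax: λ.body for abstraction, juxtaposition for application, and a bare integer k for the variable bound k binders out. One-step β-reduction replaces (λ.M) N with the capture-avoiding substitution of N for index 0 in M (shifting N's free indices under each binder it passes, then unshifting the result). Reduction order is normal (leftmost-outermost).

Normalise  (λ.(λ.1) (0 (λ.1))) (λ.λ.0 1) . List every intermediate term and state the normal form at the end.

Answer: normal form = λ.λ.0 1  (in 2 steps)

Reduction:
  start: (λ.(λ.1) (0 (λ.1))) (λ.λ.0 1)
  [1] (λ.λ.λ.0 1) ((λ.λ.0 1) (λ.λ.λ.0 1))
  [2] λ.λ.0 1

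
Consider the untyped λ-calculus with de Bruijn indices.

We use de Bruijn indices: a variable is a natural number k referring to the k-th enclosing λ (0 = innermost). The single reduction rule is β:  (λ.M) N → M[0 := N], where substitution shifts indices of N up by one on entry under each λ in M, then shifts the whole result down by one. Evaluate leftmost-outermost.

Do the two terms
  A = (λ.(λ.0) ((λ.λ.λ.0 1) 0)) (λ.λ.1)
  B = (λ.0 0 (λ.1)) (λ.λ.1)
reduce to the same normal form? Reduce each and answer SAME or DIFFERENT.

Answer: DIFFERENT — A ⇓ λ.λ.0 1, B ⇓ λ.λ.1

Reduction:
Term A:
  start: (λ.(λ.0) ((λ.λ.λ.0 1) 0)) (λ.λ.1)
  step 1: (λ.0) ((λ.λ.λ.0 1) (λ.λ.1))
  step 2: (λ.λ.λ.0 1) (λ.λ.1)
  step 3: λ.λ.0 1

Term B:
  start: (λ.0 0 (λ.1)) (λ.λ.1)
  step 1: (λ.λ.1) (λ.λ.1) (λ.λ.λ.1)
  step 2: (λ.λ.λ.1) (λ.λ.λ.1)
  step 3: λ.λ.1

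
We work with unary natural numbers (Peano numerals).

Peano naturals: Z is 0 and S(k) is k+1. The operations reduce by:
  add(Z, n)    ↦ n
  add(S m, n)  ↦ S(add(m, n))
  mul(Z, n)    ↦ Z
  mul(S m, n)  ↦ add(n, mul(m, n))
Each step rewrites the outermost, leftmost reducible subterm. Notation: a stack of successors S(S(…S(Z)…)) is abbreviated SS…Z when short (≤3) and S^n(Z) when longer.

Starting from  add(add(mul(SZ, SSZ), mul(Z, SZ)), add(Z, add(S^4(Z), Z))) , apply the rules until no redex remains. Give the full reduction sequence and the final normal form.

  start: add(add(mul(SZ, SSZ), mul(Z, SZ)), add(Z, add(S^4(Z), Z)))
  step 1: add(add(add(SSZ, mul(Z, SSZ)), mul(Z, SZ)), add(Z, add(S^4(Z), Z)))
  step 2: add(add(S(add(SZ, mul(Z, SSZ))), mul(Z, SZ)), add(Z, add(S^4(Z), Z)))
  step 3: add(S(add(add(SZ, mul(Z, SSZ)), mul(Z, SZ))), add(Z, add(S^4(Z), Z)))
  step 4: S(add(add(add(SZ, mul(Z, SSZ)), mul(Z, SZ)), add(Z, add(S^4(Z), Z))))
  step 5: S(add(add(S(add(Z, mul(Z, SSZ))), mul(Z, SZ)), add(Z, add(S^4(Z), Z))))
  step 6: S(add(S(add(add(Z, mul(Z, SSZ)), mul(Z, SZ))), add(Z, add(S^4(Z), Z))))
  step 7: S(S(add(add(add(Z, mul(Z, SSZ)), mul(Z, SZ)), add(Z, add(S^4(Z), Z)))))
  step 8: S(S(add(add(mul(Z, SSZ), mul(Z, SZ)), add(Z, add(S^4(Z), Z)))))
  step 9: S(S(add(add(Z, mul(Z, SZ)), add(Z, add(S^4(Z), Z)))))
  step 10: S(S(add(mul(Z, SZ), add(Z, add(S^4(Z), Z)))))
  step 11: S(S(add(Z, add(Z, add(S^4(Z), Z)))))
  step 12: S(S(add(Z, add(S^4(Z), Z))))
  step 13: S(S(add(S^4(Z), Z)))
  step 14: S(S(S(add(SSSZ, Z))))
  step 15: S(S(S(S(add(SSZ, Z)))))
  step 16: S(S(S(S(S(add(SZ, Z))))))
  step 17: S(S(S(S(S(S(add(Z, Z)))))))
  step 18: S^6(Z)

Answer: normal form = S^6(Z)  (in 18 steps)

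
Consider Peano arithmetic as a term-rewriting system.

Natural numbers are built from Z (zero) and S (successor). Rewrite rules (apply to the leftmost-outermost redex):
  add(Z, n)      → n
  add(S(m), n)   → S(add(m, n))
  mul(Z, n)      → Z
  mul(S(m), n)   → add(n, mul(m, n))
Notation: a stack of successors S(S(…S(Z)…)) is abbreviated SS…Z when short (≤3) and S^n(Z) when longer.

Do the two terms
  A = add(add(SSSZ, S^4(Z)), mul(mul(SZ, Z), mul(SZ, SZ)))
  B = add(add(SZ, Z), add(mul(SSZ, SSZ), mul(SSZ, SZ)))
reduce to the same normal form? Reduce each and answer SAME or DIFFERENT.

Term A:
  start: add(add(SSSZ, S^4(Z)), mul(mul(SZ, Z), mul(SZ, SZ)))
  [1] add(S(add(SSZ, S^4(Z))), mul(mul(SZ, Z), mul(SZ, SZ)))
  [2] S(add(add(SSZ, S^4(Z)), mul(mul(SZ, Z), mul(SZ, SZ))))
  [3] S(add(S(add(SZ, S^4(Z))), mul(mul(SZ, Z), mul(SZ, SZ))))
  [4] S(S(add(add(SZ, S^4(Z)), mul(mul(SZ, Z), mul(SZ, SZ)))))
  [5] S(S(add(S(add(Z, S^4(Z))), mul(mul(SZ, Z), mul(SZ, SZ)))))
  [6] S(S(S(add(add(Z, S^4(Z)), mul(mul(SZ, Z), mul(SZ, SZ))))))
  [7] S(S(S(add(S^4(Z), mul(mul(SZ, Z), mul(SZ, SZ))))))
  [8] S(S(S(S(add(SSSZ, mul(mul(SZ, Z), mul(SZ, SZ)))))))
  [9] S(S(S(S(S(add(SSZ, mul(mul(SZ, Z), mul(SZ, SZ))))))))
  [10] S(S(S(S(S(S(add(SZ, mul(mul(SZ, Z), mul(SZ, SZ)))))))))
  [11] S(S(S(S(S(S(S(add(Z, mul(mul(SZ, Z), mul(SZ, SZ))))))))))
  [12] S(S(S(S(S(S(S(mul(mul(SZ, Z), mul(SZ, SZ)))))))))
  [13] S(S(S(S(S(S(S(mul(add(Z, mul(Z, Z)), mul(SZ, SZ)))))))))
  [14] S(S(S(S(S(S(S(mul(mul(Z, Z), mul(SZ, SZ)))))))))
  [15] S(S(S(S(S(S(S(mul(Z, mul(SZ, SZ)))))))))
  [16] S^7(Z)

Term B:
  start: add(add(SZ, Z), add(mul(SSZ, SSZ), mul(SSZ, SZ)))
  [1] add(S(add(Z, Z)), add(mul(SSZ, SSZ), mul(SSZ, SZ)))
  [2] S(add(add(Z, Z), add(mul(SSZ, SSZ), mul(SSZ, SZ))))
  [3] S(add(Z, add(mul(SSZ, SSZ), mul(SSZ, SZ))))
  [4] S(add(mul(SSZ, SSZ), mul(SSZ, SZ)))
  [5] S(add(add(SSZ, mul(SZ, SSZ)), mul(SSZ, SZ)))
  [6] S(add(S(add(SZ, mul(SZ, SSZ))), mul(SSZ, SZ)))
  [7] S(S(add(add(SZ, mul(SZ, SSZ)), mul(SSZ, SZ))))
  [8] S(S(add(S(add(Z, mul(SZ, SSZ))), mul(SSZ, SZ))))
  [9] S(S(S(add(add(Z, mul(SZ, SSZ)), mul(SSZ, SZ)))))
  [10] S(S(S(add(mul(SZ, SSZ), mul(SSZ, SZ)))))
  [11] S(S(S(add(add(SSZ, mul(Z, SSZ)), mul(SSZ, SZ)))))
  [12] S(S(S(add(S(add(SZ, mul(Z, SSZ))), mul(SSZ, SZ)))))
  [13] S(S(S(S(add(add(SZ, mul(Z, SSZ)), mul(SSZ, SZ))))))
  [14] S(S(S(S(add(S(add(Z, mul(Z, SSZ))), mul(SSZ, SZ))))))
  [15] S(S(S(S(S(add(add(Z, mul(Z, SSZ)), mul(SSZ, SZ)))))))
  [16] S(S(S(S(S(add(mul(Z, SSZ), mul(SSZ, SZ)))))))
  [17] S(S(S(S(S(add(Z, mul(SSZ, SZ)))))))
  [18] S(S(S(S(S(mul(SSZ, SZ))))))
  [19] S(S(S(S(S(add(SZ, mul(SZ, SZ)))))))
  [20] S(S(S(S(S(S(add(Z, mul(SZ, SZ))))))))
  [21] S(S(S(S(S(S(mul(SZ, SZ)))))))
  [22] S(S(S(S(S(S(add(SZ, mul(Z, SZ))))))))
  [23] S(S(S(S(S(S(S(add(Z, mul(Z, SZ)))))))))
  [24] S(S(S(S(S(S(S(mul(Z, SZ))))))))
  [25] S^7(Z)

Answer: SAME — A ⇓ S^7(Z), B ⇓ S^7(Z)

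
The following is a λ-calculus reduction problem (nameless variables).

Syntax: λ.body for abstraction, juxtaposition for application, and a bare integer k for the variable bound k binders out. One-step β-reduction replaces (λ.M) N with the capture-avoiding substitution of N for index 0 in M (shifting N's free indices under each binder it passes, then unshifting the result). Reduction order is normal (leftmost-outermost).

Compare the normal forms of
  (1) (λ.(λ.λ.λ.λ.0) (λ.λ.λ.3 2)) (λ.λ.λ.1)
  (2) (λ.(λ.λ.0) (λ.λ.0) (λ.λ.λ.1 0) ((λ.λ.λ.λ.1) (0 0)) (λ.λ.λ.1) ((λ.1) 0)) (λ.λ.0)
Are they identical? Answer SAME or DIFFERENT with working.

Answer: DIFFERENT — A ⇓ λ.λ.λ.0, B ⇓ λ.λ.1

Reduction:
Term A:
  start: (λ.(λ.λ.λ.λ.0) (λ.λ.λ.3 2)) (λ.λ.λ.1)
  step 1: (λ.λ.λ.λ.0) (λ.λ.λ.(λ.λ.λ.1) 2)
  step 2: λ.λ.λ.0

Term B:
  start: (λ.(λ.λ.0) (λ.λ.0) (λ.λ.λ.1 0) ((λ.λ.λ.λ.1) (0 0)) (λ.λ.λ.1) ((λ.1) 0)) (λ.λ.0)
  step 1: (λ.λ.0) (λ.λ.0) (λ.λ.λ.1 0) ((λ.λ.λ.λ.1) ((λ.λ.0) (λ.λ.0))) (λ.λ.λ.1) ((λ.λ.λ.0) (λ.λ.0))
  step 2: (λ.0) (λ.λ.λ.1 0) ((λ.λ.λ.λ.1) ((λ.λ.0) (λ.λ.0))) (λ.λ.λ.1) ((λ.λ.λ.0) (λ.λ.0))
  step 3: (λ.λ.λ.1 0) ((λ.λ.λ.λ.1) ((λ.λ.0) (λ.λ.0))) (λ.λ.λ.1) ((λ.λ.λ.0) (λ.λ.0))
  step 4: (λ.λ.1 0) (λ.λ.λ.1) ((λ.λ.λ.0) (λ.λ.0))
  step 5: (λ.(λ.λ.λ.1) 0) ((λ.λ.λ.0) (λ.λ.0))
  step 6: (λ.λ.λ.1) ((λ.λ.λ.0) (λ.λ.0))
  step 7: λ.λ.1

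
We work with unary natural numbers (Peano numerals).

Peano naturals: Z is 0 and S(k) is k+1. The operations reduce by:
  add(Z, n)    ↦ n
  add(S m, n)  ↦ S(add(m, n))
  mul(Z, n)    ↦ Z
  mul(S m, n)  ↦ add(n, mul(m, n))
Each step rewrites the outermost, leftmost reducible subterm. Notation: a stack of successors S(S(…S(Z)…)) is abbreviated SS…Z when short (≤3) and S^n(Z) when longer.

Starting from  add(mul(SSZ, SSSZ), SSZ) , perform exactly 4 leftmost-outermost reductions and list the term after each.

Answer: after 4 steps: S(add(S(add(SZ, mul(SZ, SSSZ))), SSZ))

Reduction:
  start: add(mul(SSZ, SSSZ), SSZ)
  step 1: add(add(SSSZ, mul(SZ, SSSZ)), SSZ)
  step 2: add(S(add(SSZ, mul(SZ, SSSZ))), SSZ)
  step 3: S(add(add(SSZ, mul(SZ, SSSZ)), SSZ))
  step 4: S(add(S(add(SZ, mul(SZ, SSSZ))), SSZ))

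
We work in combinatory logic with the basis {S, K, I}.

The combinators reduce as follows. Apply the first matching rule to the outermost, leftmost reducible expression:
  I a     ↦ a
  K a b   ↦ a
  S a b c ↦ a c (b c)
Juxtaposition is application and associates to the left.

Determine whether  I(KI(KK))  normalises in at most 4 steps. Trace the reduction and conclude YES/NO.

Answer: YES — reaches normal form I in 2 ≤ 4 steps

Reduction:
  start: I(KI(KK))
  →1  KI(KK)
  →2  I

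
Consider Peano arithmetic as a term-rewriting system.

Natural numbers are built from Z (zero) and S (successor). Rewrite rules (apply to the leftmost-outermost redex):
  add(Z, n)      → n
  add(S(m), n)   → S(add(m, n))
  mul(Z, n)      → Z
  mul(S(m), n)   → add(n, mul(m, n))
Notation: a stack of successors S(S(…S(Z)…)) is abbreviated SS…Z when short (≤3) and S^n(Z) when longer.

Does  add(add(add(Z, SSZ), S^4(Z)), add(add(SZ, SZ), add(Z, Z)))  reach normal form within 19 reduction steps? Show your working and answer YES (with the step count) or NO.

  start: add(add(add(Z, SSZ), S^4(Z)), add(add(SZ, SZ), add(Z, Z)))
  step 1: add(add(SSZ, S^4(Z)), add(add(SZ, SZ), add(Z, Z)))
  step 2: add(S(add(SZ, S^4(Z))), add(add(SZ, SZ), add(Z, Z)))
  step 3: S(add(add(SZ, S^4(Z)), add(add(SZ, SZ), add(Z, Z))))
  step 4: S(add(S(add(Z, S^4(Z))), add(add(SZ, SZ), add(Z, Z))))
  step 5: S(S(add(add(Z, S^4(Z)), add(add(SZ, SZ), add(Z, Z)))))
  step 6: S(S(add(S^4(Z), add(add(SZ, SZ), add(Z, Z)))))
  step 7: S(S(S(add(SSSZ, add(add(SZ, SZ), add(Z, Z))))))
  step 8: S(S(S(S(add(SSZ, add(add(SZ, SZ), add(Z, Z)))))))
  step 9: S(S(S(S(S(add(SZ, add(add(SZ, SZ), add(Z, Z))))))))
  step 10: S(S(S(S(S(S(add(Z, add(add(SZ, SZ), add(Z, Z)))))))))
  step 11: S(S(S(S(S(S(add(add(SZ, SZ), add(Z, Z))))))))
  step 12: S(S(S(S(S(S(add(S(add(Z, SZ)), add(Z, Z))))))))
  step 13: S(S(S(S(S(S(S(add(add(Z, SZ), add(Z, Z)))))))))
  step 14: S(S(S(S(S(S(S(add(SZ, add(Z, Z)))))))))
  step 15: S(S(S(S(S(S(S(S(add(Z, add(Z, Z))))))))))
  step 16: S(S(S(S(S(S(S(S(add(Z, Z)))))))))
  step 17: S^8(Z)

Answer: YES — reaches normal form S^8(Z) in 17 ≤ 19 steps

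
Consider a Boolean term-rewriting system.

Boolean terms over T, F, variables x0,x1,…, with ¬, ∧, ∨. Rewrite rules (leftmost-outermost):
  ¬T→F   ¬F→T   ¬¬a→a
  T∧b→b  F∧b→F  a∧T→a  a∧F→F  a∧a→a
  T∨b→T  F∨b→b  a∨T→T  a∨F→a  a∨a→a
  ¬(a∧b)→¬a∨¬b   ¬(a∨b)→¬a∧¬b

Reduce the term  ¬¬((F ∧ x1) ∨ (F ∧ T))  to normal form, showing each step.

Answer: normal form = F  (in 4 steps)

Derivation:
  start: ¬¬((F ∧ x1) ∨ (F ∧ T))
  [1] (F ∧ x1) ∨ (F ∧ T)
  [2] F ∨ (F ∧ T)
  [3] F ∧ T
  [4] F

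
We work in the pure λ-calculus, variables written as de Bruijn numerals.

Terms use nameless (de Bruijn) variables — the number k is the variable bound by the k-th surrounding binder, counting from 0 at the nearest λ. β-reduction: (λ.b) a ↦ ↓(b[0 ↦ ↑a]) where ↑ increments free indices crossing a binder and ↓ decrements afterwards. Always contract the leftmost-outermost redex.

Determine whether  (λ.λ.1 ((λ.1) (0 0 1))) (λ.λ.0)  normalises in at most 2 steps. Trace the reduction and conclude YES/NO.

Answer: YES — reaches normal form λ.λ.0 in 2 ≤ 2 steps

Reduction:
  start: (λ.λ.1 ((λ.1) (0 0 1))) (λ.λ.0)
  [1] λ.(λ.λ.0) ((λ.1) (0 0 (λ.λ.0)))
  [2] λ.λ.0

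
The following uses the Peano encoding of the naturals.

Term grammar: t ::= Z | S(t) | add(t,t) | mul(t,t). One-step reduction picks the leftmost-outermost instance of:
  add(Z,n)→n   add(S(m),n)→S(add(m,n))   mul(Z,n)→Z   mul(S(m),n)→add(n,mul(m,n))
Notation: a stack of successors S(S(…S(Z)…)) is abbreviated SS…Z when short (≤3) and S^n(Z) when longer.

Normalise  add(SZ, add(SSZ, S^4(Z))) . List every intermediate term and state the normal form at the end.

Answer: normal form = S^7(Z)  (in 5 steps)

Working:
  start: add(SZ, add(SSZ, S^4(Z)))
  →1  S(add(Z, add(SSZ, S^4(Z))))
  →2  S(add(SSZ, S^4(Z)))
  →3  S(S(add(SZ, S^4(Z))))
  →4  S(S(S(add(Z, S^4(Z)))))
  →5  S^7(Z)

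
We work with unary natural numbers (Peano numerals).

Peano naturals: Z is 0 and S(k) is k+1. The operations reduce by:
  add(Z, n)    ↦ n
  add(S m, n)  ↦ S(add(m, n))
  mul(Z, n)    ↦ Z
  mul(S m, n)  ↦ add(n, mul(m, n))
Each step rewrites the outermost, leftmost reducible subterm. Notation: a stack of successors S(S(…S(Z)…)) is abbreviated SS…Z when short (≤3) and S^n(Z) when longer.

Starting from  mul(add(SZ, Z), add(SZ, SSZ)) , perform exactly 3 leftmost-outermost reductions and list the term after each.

  start: mul(add(SZ, Z), add(SZ, SSZ))
  →1  mul(S(add(Z, Z)), add(SZ, SSZ))
  →2  add(add(SZ, SSZ), mul(add(Z, Z), add(SZ, SSZ)))
  →3  add(S(add(Z, SSZ)), mul(add(Z, Z), add(SZ, SSZ)))

Answer: after 3 steps: add(S(add(Z, SSZ)), mul(add(Z, Z), add(SZ, SSZ)))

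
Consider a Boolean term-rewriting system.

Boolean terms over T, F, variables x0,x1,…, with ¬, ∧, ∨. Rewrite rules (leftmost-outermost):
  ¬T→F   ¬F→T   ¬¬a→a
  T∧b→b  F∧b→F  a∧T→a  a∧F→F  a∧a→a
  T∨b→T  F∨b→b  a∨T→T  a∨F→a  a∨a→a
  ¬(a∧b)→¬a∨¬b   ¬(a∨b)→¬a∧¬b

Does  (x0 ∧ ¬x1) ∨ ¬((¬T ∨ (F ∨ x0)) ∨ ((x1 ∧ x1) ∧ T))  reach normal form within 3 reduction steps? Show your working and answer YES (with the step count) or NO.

Answer: NO — after 3 steps the term is (x0 ∧ ¬x1) ∨ ((T ∧ ¬(F ∨ x0)) ∧ ¬((x1 ∧ x1) ∧ T)), not yet normal

Working:
  start: (x0 ∧ ¬x1) ∨ ¬((¬T ∨ (F ∨ x0)) ∨ ((x1 ∧ x1) ∧ T))
  →1  (x0 ∧ ¬x1) ∨ (¬(¬T ∨ (F ∨ x0)) ∧ ¬((x1 ∧ x1) ∧ T))
  →2  (x0 ∧ ¬x1) ∨ ((¬¬T ∧ ¬(F ∨ x0)) ∧ ¬((x1 ∧ x1) ∧ T))
  →3  (x0 ∧ ¬x1) ∨ ((T ∧ ¬(F ∨ x0)) ∧ ¬((x1 ∧ x1) ∧ T))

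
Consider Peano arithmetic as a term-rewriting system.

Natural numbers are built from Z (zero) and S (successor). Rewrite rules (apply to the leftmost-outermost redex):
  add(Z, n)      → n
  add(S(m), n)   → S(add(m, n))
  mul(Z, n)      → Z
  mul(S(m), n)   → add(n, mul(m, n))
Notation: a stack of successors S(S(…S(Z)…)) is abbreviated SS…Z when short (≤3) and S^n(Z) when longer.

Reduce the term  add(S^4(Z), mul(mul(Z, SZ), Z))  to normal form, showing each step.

  start: add(S^4(Z), mul(mul(Z, SZ), Z))
  →1  S(add(SSSZ, mul(mul(Z, SZ), Z)))
  →2  S(S(add(SSZ, mul(mul(Z, SZ), Z))))
  →3  S(S(S(add(SZ, mul(mul(Z, SZ), Z)))))
  →4  S(S(S(S(add(Z, mul(mul(Z, SZ), Z))))))
  →5  S(S(S(S(mul(mul(Z, SZ), Z)))))
  →6  S(S(S(S(mul(Z, Z)))))
  →7  S^4(Z)

Answer: normal form = S^4(Z)  (in 7 steps)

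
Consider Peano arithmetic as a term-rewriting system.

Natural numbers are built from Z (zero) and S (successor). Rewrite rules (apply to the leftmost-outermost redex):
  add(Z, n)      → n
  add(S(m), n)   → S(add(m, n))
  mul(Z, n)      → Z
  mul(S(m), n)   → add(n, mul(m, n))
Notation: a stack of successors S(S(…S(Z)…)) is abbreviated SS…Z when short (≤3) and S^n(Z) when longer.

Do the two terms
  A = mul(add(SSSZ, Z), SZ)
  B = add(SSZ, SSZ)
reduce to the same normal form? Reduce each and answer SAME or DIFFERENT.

Answer: DIFFERENT — A ⇓ SSSZ, B ⇓ S^4(Z)

Derivation:
Term A:
  start: mul(add(SSSZ, Z), SZ)
  step 1: mul(S(add(SSZ, Z)), SZ)
  step 2: add(SZ, mul(add(SSZ, Z), SZ))
  step 3: S(add(Z, mul(add(SSZ, Z), SZ)))
  step 4: S(mul(add(SSZ, Z), SZ))
  step 5: S(mul(S(add(SZ, Z)), SZ))
  step 6: S(add(SZ, mul(add(SZ, Z), SZ)))
  step 7: S(S(add(Z, mul(add(SZ, Z), SZ))))
  step 8: S(S(mul(add(SZ, Z), SZ)))
  step 9: S(S(mul(S(add(Z, Z)), SZ)))
  step 10: S(S(add(SZ, mul(add(Z, Z), SZ))))
  step 11: S(S(S(add(Z, mul(add(Z, Z), SZ)))))
  step 12: S(S(S(mul(add(Z, Z), SZ))))
  step 13: S(S(S(mul(Z, SZ))))
  step 14: SSSZ

Term B:
  start: add(SSZ, SSZ)
  step 1: S(add(SZ, SSZ))
  step 2: S(S(add(Z, SSZ)))
  step 3: S^4(Z)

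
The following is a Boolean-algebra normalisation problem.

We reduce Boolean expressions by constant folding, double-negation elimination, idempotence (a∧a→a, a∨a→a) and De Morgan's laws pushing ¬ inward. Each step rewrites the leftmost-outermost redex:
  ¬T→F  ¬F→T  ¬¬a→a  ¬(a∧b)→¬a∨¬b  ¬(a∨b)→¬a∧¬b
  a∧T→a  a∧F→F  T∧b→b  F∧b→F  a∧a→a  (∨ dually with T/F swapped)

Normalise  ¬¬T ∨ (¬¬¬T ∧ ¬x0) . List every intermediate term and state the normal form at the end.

  start: ¬¬T ∨ (¬¬¬T ∧ ¬x0)
  [1] T ∨ (¬¬¬T ∧ ¬x0)
  [2] T

Answer: normal form = T  (in 2 steps)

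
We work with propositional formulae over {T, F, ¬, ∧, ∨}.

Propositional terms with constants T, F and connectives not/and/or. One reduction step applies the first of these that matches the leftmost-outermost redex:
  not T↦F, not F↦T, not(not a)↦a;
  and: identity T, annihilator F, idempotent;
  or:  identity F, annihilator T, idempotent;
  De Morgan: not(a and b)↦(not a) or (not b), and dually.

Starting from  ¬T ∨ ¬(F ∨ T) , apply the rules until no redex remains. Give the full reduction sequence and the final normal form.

  start: ¬T ∨ ¬(F ∨ T)
  step 1: F ∨ ¬(F ∨ T)
  step 2: ¬(F ∨ T)
  step 3: ¬F ∧ ¬T
  step 4: T ∧ ¬T
  step 5: ¬T
  step 6: F

Answer: normal form = F  (in 6 steps)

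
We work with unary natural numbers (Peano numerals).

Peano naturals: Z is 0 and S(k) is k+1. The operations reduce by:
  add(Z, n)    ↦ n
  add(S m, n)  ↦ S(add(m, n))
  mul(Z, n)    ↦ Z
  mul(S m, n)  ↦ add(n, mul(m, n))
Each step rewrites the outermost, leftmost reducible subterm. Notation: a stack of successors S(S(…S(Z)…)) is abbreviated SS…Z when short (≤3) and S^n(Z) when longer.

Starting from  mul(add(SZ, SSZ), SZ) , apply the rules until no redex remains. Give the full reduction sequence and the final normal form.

Answer: normal form = SSSZ  (in 12 steps)

Reduction:
  start: mul(add(SZ, SSZ), SZ)
  →1  mul(S(add(Z, SSZ)), SZ)
  →2  add(SZ, mul(add(Z, SSZ), SZ))
  →3  S(add(Z, mul(add(Z, SSZ), SZ)))
  →4  S(mul(add(Z, SSZ), SZ))
  →5  S(mul(SSZ, SZ))
  →6  S(add(SZ, mul(SZ, SZ)))
  →7  S(S(add(Z, mul(SZ, SZ))))
  →8  S(S(mul(SZ, SZ)))
  →9  S(S(add(SZ, mul(Z, SZ))))
  →10  S(S(S(add(Z, mul(Z, SZ)))))
  →11  S(S(S(mul(Z, SZ))))
  →12  SSSZ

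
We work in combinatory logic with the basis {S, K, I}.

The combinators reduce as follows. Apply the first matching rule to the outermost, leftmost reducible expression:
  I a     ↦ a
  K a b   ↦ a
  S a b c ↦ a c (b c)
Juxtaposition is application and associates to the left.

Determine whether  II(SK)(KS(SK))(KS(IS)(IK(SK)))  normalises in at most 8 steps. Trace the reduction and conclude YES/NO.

Answer: YES — reaches normal form S(K(SK)) in 6 ≤ 8 steps

Derivation:
  start: II(SK)(KS(SK))(KS(IS)(IK(SK)))
  step 1: I(SK)(KS(SK))(KS(IS)(IK(SK)))
  step 2: SK(KS(SK))(KS(IS)(IK(SK)))
  step 3: K(KS(IS)(IK(SK)))(KS(SK)(KS(IS)(IK(SK))))
  step 4: KS(IS)(IK(SK))
  step 5: S(IK(SK))
  step 6: S(K(SK))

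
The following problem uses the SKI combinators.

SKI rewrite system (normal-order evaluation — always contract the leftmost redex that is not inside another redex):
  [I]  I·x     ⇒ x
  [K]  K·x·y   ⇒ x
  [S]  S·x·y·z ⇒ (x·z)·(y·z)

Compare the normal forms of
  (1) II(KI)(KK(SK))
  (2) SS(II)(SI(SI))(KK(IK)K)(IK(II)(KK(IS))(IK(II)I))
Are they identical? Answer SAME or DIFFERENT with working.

Term A:
  start: II(KI)(KK(SK))
  step 1: I(KI)(KK(SK))
  step 2: KI(KK(SK))
  step 3: I

Term B:
  start: SS(II)(SI(SI))(KK(IK)K)(IK(II)(KK(IS))(IK(II)I))
  step 1: S(SI(SI))(II(SI(SI)))(KK(IK)K)(IK(II)(KK(IS))(IK(II)I))
  step 2: SI(SI)(KK(IK)K)(II(SI(SI))(KK(IK)K))(IK(II)(KK(IS))(IK(II)I))
  step 3: I(KK(IK)K)(SI(KK(IK)K))(II(SI(SI))(KK(IK)K))(IK(II)(KK(IS))(IK(II)I))
  step 4: KK(IK)K(SI(KK(IK)K))(II(SI(SI))(KK(IK)K))(IK(II)(KK(IS))(IK(II)I))
  step 5: KK(SI(KK(IK)K))(II(SI(SI))(KK(IK)K))(IK(II)(KK(IS))(IK(II)I))
  step 6: K(II(SI(SI))(KK(IK)K))(IK(II)(KK(IS))(IK(II)I))
  step 7: II(SI(SI))(KK(IK)K)
  step 8: I(SI(SI))(KK(IK)K)
  step 9: SI(SI)(KK(IK)K)
  step 10: I(KK(IK)K)(SI(KK(IK)K))
  step 11: KK(IK)K(SI(KK(IK)K))
  step 12: KK(SI(KK(IK)K))
  step 13: K

Answer: DIFFERENT — A ⇓ I, B ⇓ K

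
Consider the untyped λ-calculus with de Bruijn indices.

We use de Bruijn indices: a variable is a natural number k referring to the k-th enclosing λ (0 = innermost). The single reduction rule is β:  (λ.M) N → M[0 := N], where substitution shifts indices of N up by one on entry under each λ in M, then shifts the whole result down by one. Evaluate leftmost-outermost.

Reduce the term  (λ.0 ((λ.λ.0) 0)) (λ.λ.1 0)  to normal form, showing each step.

Answer: normal form = λ.0  (in 4 steps)

Derivation:
  start: (λ.0 ((λ.λ.0) 0)) (λ.λ.1 0)
  →1  (λ.λ.1 0) ((λ.λ.0) (λ.λ.1 0))
  →2  λ.(λ.λ.0) (λ.λ.1 0) 0
  →3  λ.(λ.0) 0
  →4  λ.0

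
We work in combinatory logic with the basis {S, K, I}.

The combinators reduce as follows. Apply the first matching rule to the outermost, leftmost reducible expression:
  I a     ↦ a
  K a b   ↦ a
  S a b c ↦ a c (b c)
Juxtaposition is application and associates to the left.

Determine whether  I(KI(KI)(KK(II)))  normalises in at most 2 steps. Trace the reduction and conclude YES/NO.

Answer: NO — after 2 steps the term is I(KK(II)), not yet normal

Derivation:
  start: I(KI(KI)(KK(II)))
  step 1: KI(KI)(KK(II))
  step 2: I(KK(II))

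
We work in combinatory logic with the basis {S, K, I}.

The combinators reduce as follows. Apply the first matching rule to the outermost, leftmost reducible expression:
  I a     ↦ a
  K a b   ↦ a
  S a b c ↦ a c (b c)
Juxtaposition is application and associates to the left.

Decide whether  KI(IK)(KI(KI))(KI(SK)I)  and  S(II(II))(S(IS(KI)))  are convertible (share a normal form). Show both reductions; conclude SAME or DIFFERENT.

Answer: DIFFERENT — A ⇓ I, B ⇓ SI(S(S(KI)))

Derivation:
Term A:
  start: KI(IK)(KI(KI))(KI(SK)I)
  →1  I(KI(KI))(KI(SK)I)
  →2  KI(KI)(KI(SK)I)
  →3  I(KI(SK)I)
  →4  KI(SK)I
  →5  II
  →6  I

Term B:
  start: S(II(II))(S(IS(KI)))
  →1  S(I(II))(S(IS(KI)))
  →2  S(II)(S(IS(KI)))
  →3  SI(S(IS(KI)))
  →4  SI(S(S(KI)))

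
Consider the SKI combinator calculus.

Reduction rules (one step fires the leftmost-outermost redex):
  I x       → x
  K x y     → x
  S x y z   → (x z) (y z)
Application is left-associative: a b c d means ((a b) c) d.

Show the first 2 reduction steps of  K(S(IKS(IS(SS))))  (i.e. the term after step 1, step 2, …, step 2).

Answer: after 2 steps: K(SS)

Reduction:
  start: K(S(IKS(IS(SS))))
  →1  K(S(KS(IS(SS))))
  →2  K(SS)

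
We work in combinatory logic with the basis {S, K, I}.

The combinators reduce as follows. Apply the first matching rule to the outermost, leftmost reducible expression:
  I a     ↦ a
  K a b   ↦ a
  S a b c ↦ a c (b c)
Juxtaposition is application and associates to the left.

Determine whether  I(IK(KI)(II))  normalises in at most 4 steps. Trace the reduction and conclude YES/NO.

  start: I(IK(KI)(II))
  [1] IK(KI)(II)
  [2] K(KI)(II)
  [3] KI

Answer: YES — reaches normal form KI in 3 ≤ 4 steps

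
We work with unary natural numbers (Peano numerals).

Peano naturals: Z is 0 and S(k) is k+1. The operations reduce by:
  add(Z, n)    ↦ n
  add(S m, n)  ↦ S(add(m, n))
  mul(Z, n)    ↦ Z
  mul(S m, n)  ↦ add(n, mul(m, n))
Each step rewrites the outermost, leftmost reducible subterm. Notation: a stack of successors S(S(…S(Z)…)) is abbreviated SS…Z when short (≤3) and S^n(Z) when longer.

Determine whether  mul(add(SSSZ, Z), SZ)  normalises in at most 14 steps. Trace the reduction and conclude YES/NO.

Answer: YES — reaches normal form SSSZ in 14 ≤ 14 steps

Working:
  start: mul(add(SSSZ, Z), SZ)
  step 1: mul(S(add(SSZ, Z)), SZ)
  step 2: add(SZ, mul(add(SSZ, Z), SZ))
  step 3: S(add(Z, mul(add(SSZ, Z), SZ)))
  step 4: S(mul(add(SSZ, Z), SZ))
  step 5: S(mul(S(add(SZ, Z)), SZ))
  step 6: S(add(SZ, mul(add(SZ, Z), SZ)))
  step 7: S(S(add(Z, mul(add(SZ, Z), SZ))))
  step 8: S(S(mul(add(SZ, Z), SZ)))
  step 9: S(S(mul(S(add(Z, Z)), SZ)))
  step 10: S(S(add(SZ, mul(add(Z, Z), SZ))))
  step 11: S(S(S(add(Z, mul(add(Z, Z), SZ)))))
  step 12: S(S(S(mul(add(Z, Z), SZ))))
  step 13: S(S(S(mul(Z, SZ))))
  step 14: SSSZ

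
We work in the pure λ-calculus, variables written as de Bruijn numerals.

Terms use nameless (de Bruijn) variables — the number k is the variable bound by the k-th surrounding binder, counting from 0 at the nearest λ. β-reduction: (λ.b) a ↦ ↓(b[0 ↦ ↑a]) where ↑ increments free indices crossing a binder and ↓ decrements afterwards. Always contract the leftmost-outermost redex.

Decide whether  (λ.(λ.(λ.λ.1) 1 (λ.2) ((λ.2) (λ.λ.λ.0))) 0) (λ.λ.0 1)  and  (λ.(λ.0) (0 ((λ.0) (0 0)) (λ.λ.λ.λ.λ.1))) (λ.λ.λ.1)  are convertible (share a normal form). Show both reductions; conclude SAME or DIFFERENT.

Answer: DIFFERENT — A ⇓ λ.0 (λ.λ.0 1), B ⇓ λ.λ.λ.λ.λ.λ.1

Derivation:
Term A:
  start: (λ.(λ.(λ.λ.1) 1 (λ.2) ((λ.2) (λ.λ.λ.0))) 0) (λ.λ.0 1)
  [1] (λ.(λ.λ.1) (λ.λ.0 1) (λ.λ.λ.0 1) ((λ.λ.λ.0 1) (λ.λ.λ.0))) (λ.λ.0 1)
  [2] (λ.λ.1) (λ.λ.0 1) (λ.λ.λ.0 1) ((λ.λ.λ.0 1) (λ.λ.λ.0))
  [3] (λ.λ.λ.0 1) (λ.λ.λ.0 1) ((λ.λ.λ.0 1) (λ.λ.λ.0))
  [4] (λ.λ.0 1) ((λ.λ.λ.0 1) (λ.λ.λ.0))
  [5] λ.0 ((λ.λ.λ.0 1) (λ.λ.λ.0))
  [6] λ.0 (λ.λ.0 1)

Term B:
  start: (λ.(λ.0) (0 ((λ.0) (0 0)) (λ.λ.λ.λ.λ.1))) (λ.λ.λ.1)
  [1] (λ.0) ((λ.λ.λ.1) ((λ.0) ((λ.λ.λ.1) (λ.λ.λ.1))) (λ.λ.λ.λ.λ.1))
  [2] (λ.λ.λ.1) ((λ.0) ((λ.λ.λ.1) (λ.λ.λ.1))) (λ.λ.λ.λ.λ.1)
  [3] (λ.λ.1) (λ.λ.λ.λ.λ.1)
  [4] λ.λ.λ.λ.λ.λ.1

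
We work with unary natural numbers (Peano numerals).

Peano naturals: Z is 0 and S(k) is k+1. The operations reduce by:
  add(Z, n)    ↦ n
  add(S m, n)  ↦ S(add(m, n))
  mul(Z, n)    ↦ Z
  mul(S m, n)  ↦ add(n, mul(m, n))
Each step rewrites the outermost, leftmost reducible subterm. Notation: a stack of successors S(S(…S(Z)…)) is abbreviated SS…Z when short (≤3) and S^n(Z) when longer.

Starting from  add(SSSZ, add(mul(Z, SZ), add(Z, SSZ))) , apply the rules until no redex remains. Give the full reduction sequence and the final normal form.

  start: add(SSSZ, add(mul(Z, SZ), add(Z, SSZ)))
  [1] S(add(SSZ, add(mul(Z, SZ), add(Z, SSZ))))
  [2] S(S(add(SZ, add(mul(Z, SZ), add(Z, SSZ)))))
  [3] S(S(S(add(Z, add(mul(Z, SZ), add(Z, SSZ))))))
  [4] S(S(S(add(mul(Z, SZ), add(Z, SSZ)))))
  [5] S(S(S(add(Z, add(Z, SSZ)))))
  [6] S(S(S(add(Z, SSZ))))
  [7] S^5(Z)

Answer: normal form = S^5(Z)  (in 7 steps)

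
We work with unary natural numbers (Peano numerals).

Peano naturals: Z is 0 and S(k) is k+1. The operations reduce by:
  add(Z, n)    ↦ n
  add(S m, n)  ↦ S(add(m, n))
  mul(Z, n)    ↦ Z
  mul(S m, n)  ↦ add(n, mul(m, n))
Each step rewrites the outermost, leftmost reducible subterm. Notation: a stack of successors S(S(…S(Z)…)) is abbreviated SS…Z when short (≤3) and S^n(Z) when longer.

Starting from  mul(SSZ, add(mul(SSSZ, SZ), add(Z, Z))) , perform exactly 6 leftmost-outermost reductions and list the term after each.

  start: mul(SSZ, add(mul(SSSZ, SZ), add(Z, Z)))
  [1] add(add(mul(SSSZ, SZ), add(Z, Z)), mul(SZ, add(mul(SSSZ, SZ), add(Z, Z))))
  [2] add(add(add(SZ, mul(SSZ, SZ)), add(Z, Z)), mul(SZ, add(mul(SSSZ, SZ), add(Z, Z))))
  [3] add(add(S(add(Z, mul(SSZ, SZ))), add(Z, Z)), mul(SZ, add(mul(SSSZ, SZ), add(Z, Z))))
  [4] add(S(add(add(Z, mul(SSZ, SZ)), add(Z, Z))), mul(SZ, add(mul(SSSZ, SZ), add(Z, Z))))
  [5] S(add(add(add(Z, mul(SSZ, SZ)), add(Z, Z)), mul(SZ, add(mul(SSSZ, SZ), add(Z, Z)))))
  [6] S(add(add(mul(SSZ, SZ), add(Z, Z)), mul(SZ, add(mul(SSSZ, SZ), add(Z, Z)))))

Answer: after 6 steps: S(add(add(mul(SSZ, SZ), add(Z, Z)), mul(SZ, add(mul(SSSZ, SZ), add(Z, Z)))))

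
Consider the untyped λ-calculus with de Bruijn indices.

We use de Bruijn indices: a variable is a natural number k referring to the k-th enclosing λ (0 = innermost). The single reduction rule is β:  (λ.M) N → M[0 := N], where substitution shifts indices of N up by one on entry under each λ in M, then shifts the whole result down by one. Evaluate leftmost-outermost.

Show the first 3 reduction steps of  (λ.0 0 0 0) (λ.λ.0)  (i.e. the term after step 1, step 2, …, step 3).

  start: (λ.0 0 0 0) (λ.λ.0)
  [1] (λ.λ.0) (λ.λ.0) (λ.λ.0) (λ.λ.0)
  [2] (λ.0) (λ.λ.0) (λ.λ.0)
  [3] (λ.λ.0) (λ.λ.0)

Answer: after 3 steps: (λ.λ.0) (λ.λ.0)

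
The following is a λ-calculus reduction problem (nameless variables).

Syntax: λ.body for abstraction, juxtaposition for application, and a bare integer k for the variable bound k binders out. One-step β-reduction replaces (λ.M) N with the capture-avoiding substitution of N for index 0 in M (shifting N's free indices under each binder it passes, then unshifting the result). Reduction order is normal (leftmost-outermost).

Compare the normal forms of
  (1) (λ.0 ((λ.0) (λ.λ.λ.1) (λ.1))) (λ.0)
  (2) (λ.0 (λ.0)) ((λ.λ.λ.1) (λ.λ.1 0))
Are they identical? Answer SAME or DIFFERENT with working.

Answer: DIFFERENT — A ⇓ λ.λ.1, B ⇓ λ.λ.0

Working:
Term A:
  start: (λ.0 ((λ.0) (λ.λ.λ.1) (λ.1))) (λ.0)
  step 1: (λ.0) ((λ.0) (λ.λ.λ.1) (λ.λ.0))
  step 2: (λ.0) (λ.λ.λ.1) (λ.λ.0)
  step 3: (λ.λ.λ.1) (λ.λ.0)
  step 4: λ.λ.1

Term B:
  start: (λ.0 (λ.0)) ((λ.λ.λ.1) (λ.λ.1 0))
  step 1: (λ.λ.λ.1) (λ.λ.1 0) (λ.0)
  step 2: (λ.λ.1) (λ.0)
  step 3: λ.λ.0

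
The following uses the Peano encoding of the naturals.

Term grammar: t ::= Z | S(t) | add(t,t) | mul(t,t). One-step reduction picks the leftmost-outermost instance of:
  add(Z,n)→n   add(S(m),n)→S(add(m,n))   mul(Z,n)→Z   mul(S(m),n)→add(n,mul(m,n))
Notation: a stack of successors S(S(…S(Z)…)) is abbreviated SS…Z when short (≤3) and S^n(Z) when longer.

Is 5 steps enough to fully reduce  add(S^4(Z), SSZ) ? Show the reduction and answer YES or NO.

  start: add(S^4(Z), SSZ)
  [1] S(add(SSSZ, SSZ))
  [2] S(S(add(SSZ, SSZ)))
  [3] S(S(S(add(SZ, SSZ))))
  [4] S(S(S(S(add(Z, SSZ)))))
  [5] S^6(Z)

Answer: YES — reaches normal form S^6(Z) in 5 ≤ 5 steps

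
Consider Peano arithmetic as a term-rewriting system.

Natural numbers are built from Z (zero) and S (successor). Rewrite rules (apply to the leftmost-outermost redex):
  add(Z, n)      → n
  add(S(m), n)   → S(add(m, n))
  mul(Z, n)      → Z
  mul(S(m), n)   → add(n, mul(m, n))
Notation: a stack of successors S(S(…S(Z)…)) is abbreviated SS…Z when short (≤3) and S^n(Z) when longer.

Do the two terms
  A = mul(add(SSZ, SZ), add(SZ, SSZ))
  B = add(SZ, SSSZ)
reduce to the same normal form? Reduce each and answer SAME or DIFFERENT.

Answer: DIFFERENT — A ⇓ S^9(Z), B ⇓ S^4(Z)

Derivation:
Term A:
  start: mul(add(SSZ, SZ), add(SZ, SSZ))
  step 1: mul(S(add(SZ, SZ)), add(SZ, SSZ))
  step 2: add(add(SZ, SSZ), mul(add(SZ, SZ), add(SZ, SSZ)))
  step 3: add(S(add(Z, SSZ)), mul(add(SZ, SZ), add(SZ, SSZ)))
  step 4: S(add(add(Z, SSZ), mul(add(SZ, SZ), add(SZ, SSZ))))
  step 5: S(add(SSZ, mul(add(SZ, SZ), add(SZ, SSZ))))
  step 6: S(S(add(SZ, mul(add(SZ, SZ), add(SZ, SSZ)))))
  step 7: S(S(S(add(Z, mul(add(SZ, SZ), add(SZ, SSZ))))))
  step 8: S(S(S(mul(add(SZ, SZ), add(SZ, SSZ)))))
  step 9: S(S(S(mul(S(add(Z, SZ)), add(SZ, SSZ)))))
  step 10: S(S(S(add(add(SZ, SSZ), mul(add(Z, SZ), add(SZ, SSZ))))))
  step 11: S(S(S(add(S(add(Z, SSZ)), mul(add(Z, SZ), add(SZ, SSZ))))))
  step 12: S(S(S(S(add(add(Z, SSZ), mul(add(Z, SZ), add(SZ, SSZ)))))))
  step 13: S(S(S(S(add(SSZ, mul(add(Z, SZ), add(SZ, SSZ)))))))
  step 14: S(S(S(S(S(add(SZ, mul(add(Z, SZ), add(SZ, SSZ))))))))
  step 15: S(S(S(S(S(S(add(Z, mul(add(Z, SZ), add(SZ, SSZ)))))))))
  step 16: S(S(S(S(S(S(mul(add(Z, SZ), add(SZ, SSZ))))))))
  step 17: S(S(S(S(S(S(mul(SZ, add(SZ, SSZ))))))))
  step 18: S(S(S(S(S(S(add(add(SZ, SSZ), mul(Z, add(SZ, SSZ)))))))))
  step 19: S(S(S(S(S(S(add(S(add(Z, SSZ)), mul(Z, add(SZ, SSZ)))))))))
  step 20: S(S(S(S(S(S(S(add(add(Z, SSZ), mul(Z, add(SZ, SSZ))))))))))
  step 21: S(S(S(S(S(S(S(add(SSZ, mul(Z, add(SZ, SSZ))))))))))
  step 22: S(S(S(S(S(S(S(S(add(SZ, mul(Z, add(SZ, SSZ)))))))))))
  step 23: S(S(S(S(S(S(S(S(S(add(Z, mul(Z, add(SZ, SSZ))))))))))))
  step 24: S(S(S(S(S(S(S(S(S(mul(Z, add(SZ, SSZ)))))))))))
  step 25: S^9(Z)

Term B:
  start: add(SZ, SSSZ)
  step 1: S(add(Z, SSSZ))
  step 2: S^4(Z)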